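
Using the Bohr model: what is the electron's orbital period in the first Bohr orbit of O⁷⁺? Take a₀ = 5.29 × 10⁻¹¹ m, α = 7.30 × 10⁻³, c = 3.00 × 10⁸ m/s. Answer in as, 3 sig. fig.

r = n²a₀/Z = 1²·5.29 × 10⁻¹¹/8 = 6.61 × 10⁻¹² m
v = Zαc/n = 8·0.00730·3.00 × 10⁸/1 = 1.75 × 10⁷ m/s
T = 2πr/v = 2.37 × 10⁻¹⁸ s = 2.37 as

2.37 as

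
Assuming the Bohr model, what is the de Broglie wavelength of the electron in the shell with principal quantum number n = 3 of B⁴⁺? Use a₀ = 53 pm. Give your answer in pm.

The Bohr quantisation condition is nλ = 2πr_n.
r_n = n²a₀/Z = 95 pm
λ = 2πr_n/n = 2π·95/3 = 200 pm

200 pm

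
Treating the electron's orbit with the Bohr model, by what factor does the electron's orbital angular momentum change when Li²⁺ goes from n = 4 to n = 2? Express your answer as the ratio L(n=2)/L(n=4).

1/2

L = nℏ depends only on n, so L ∝ n.
L(n=2)/L(n=4) = (2/4)^1 = 1/2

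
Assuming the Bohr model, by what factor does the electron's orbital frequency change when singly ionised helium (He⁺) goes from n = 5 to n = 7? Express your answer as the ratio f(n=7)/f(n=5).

f ∝ Z^2 · n^-3; with Z fixed, f ∝ n^-3.
f(n=7)/f(n=5) = (7/5)^-3 = 125/343

125/343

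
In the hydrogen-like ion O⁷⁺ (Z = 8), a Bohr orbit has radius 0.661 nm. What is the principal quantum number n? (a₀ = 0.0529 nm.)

10

r_n = n²a₀/Z ⇒ n² = rZ/a₀ = 0.661 × 8 / 0.0529 ≈ 99.96
n = 10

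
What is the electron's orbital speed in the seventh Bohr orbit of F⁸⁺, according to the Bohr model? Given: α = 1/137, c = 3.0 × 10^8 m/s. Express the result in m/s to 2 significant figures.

v_n = Zαc/n = 9 × 0.0073 × 3.0 × 10^8 / 7
    = 2.8 × 10^6 m/s

2.8 × 10^6 m/s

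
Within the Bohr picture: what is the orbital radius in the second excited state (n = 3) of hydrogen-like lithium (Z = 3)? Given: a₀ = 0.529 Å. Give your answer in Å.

1.59 Å

r_n = n²a₀/Z = 3² × 0.529 / 3
    = 9 × 0.529 / 3 = 1.59 Å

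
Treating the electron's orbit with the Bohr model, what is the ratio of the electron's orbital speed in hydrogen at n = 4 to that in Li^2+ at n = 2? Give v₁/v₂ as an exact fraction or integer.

1/6

v ∝ Z^1 · n^-1
v₁/v₂ = (1/3)^1 · (4/2)^-1 = 1/6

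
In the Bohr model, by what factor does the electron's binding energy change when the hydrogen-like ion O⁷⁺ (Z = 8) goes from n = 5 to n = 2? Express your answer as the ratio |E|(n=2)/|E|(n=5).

25/4

|E| ∝ Z^2 · n^-2; with Z fixed, |E| ∝ n^-2.
|E|(n=2)/|E|(n=5) = (2/5)^-2 = 25/4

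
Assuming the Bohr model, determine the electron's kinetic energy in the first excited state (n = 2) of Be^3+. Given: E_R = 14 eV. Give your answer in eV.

For a Coulomb orbit the virial theorem gives K = −E_n.
E_n = −E_R·Z²/n², so K = E_R·Z²/n² = 14 × 4²/2² = 56 eV

56 eV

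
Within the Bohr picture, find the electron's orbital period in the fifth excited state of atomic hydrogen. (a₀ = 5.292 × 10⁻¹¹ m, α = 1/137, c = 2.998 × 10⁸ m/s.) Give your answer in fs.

32.82 fs

r = n²a₀/Z = 6²·5.292 × 10⁻¹¹/1 = 1.905 × 10⁻⁹ m
v = Zαc/n = 1·0.007299·2.998 × 10⁸/6 = 3.647 × 10⁵ m/s
T = 2πr/v = 3.282 × 10⁻¹⁴ s = 32.82 fs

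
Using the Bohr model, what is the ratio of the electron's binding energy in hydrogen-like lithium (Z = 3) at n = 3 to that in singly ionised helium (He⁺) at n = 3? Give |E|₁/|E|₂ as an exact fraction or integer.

9/4

|E| ∝ Z^2 · n^-2
|E|₁/|E|₂ = (3/2)^2 · (3/3)^-2 = 9/4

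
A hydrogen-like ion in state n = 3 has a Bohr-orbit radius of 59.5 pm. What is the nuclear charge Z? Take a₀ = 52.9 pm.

8

r_n = n²a₀/Z ⇒ Z = n²a₀/r = 3² × 52.9 / 59.5 ≈ 8.00
Z = 8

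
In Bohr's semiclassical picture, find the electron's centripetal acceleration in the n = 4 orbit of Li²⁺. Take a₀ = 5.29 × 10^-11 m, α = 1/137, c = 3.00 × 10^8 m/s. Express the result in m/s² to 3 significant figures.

r = n²a₀/Z = 2.82 × 10^-10 m, v = Zαc/n = 1.64 × 10^6 m/s
a = v²/r = (1.64 × 10^6)² / 2.82 × 10^-10 = 9.56 × 10^21 m/s²

9.56 × 10^21 m/s²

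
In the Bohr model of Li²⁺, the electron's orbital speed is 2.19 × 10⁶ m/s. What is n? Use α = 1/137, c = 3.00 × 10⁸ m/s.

3

v_n = Zαc/n ⇒ n = Zαc/v = 3 × 0.00730 × 3.00 × 10⁸ / 2.19 × 10⁶ ≈ 3.00
n = 3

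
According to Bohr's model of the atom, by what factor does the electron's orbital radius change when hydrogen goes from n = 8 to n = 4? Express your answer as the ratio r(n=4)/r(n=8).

r ∝ Z^-1 · n^2; with Z fixed, r ∝ n^2.
r(n=4)/r(n=8) = (4/8)^2 = 1/4

1/4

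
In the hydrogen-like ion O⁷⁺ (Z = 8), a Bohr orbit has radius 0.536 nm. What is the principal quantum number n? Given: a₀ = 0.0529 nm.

r_n = n²a₀/Z ⇒ n² = rZ/a₀ = 0.536 × 8 / 0.0529 ≈ 81.06
n = 9

9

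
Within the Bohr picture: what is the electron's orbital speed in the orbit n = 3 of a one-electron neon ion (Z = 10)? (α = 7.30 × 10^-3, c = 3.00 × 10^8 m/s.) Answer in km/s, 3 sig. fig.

v_n = Zαc/n = 10 × 0.00730 × 3.00 × 10^8 / 3
    = 7300 km/s

7300 km/s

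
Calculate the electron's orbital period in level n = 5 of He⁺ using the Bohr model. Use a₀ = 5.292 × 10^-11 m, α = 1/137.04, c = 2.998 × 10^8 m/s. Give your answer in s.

r = n²a₀/Z = 5²·5.292 × 10^-11/2 = 6.615 × 10^-10 m
v = Zαc/n = 2·0.007297·2.998 × 10^8/5 = 8.751 × 10^5 m/s
T = 2πr/v = 4.750 × 10^-15 s

4.750 × 10^-15 s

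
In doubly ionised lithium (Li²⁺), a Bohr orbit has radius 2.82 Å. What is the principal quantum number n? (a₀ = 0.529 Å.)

4

r_n = n²a₀/Z ⇒ n² = rZ/a₀ = 2.82 × 3 / 0.529 ≈ 15.99
n = 4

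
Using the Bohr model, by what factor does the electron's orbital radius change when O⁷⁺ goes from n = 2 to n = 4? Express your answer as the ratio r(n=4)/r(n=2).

4

r ∝ Z^-1 · n^2; with Z fixed, r ∝ n^2.
r(n=4)/r(n=2) = (4/2)^2 = 4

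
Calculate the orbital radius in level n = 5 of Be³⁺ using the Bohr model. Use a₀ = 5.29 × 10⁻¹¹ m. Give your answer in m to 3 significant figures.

3.31 × 10⁻¹⁰ m

r_n = n²a₀/Z = 5² × 5.29 × 10⁻¹¹ / 4
    = 25 × 5.29 × 10⁻¹¹ / 4 = 3.31 × 10⁻¹⁰ m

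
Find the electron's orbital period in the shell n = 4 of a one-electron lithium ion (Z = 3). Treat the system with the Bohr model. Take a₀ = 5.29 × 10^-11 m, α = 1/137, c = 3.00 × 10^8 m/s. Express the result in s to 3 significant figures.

1.08 × 10^-15 s

r = n²a₀/Z = 4²·5.29 × 10^-11/3 = 2.82 × 10^-10 m
v = Zαc/n = 3·0.00730·3.00 × 10^8/4 = 1.64 × 10^6 m/s
T = 2πr/v = 1.08 × 10^-15 s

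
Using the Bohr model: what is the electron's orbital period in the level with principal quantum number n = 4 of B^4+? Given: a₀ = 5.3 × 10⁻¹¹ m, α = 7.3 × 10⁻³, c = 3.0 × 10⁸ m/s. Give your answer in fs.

0.39 fs

r = n²a₀/Z = 4²·5.3 × 10⁻¹¹/5 = 1.7 × 10⁻¹⁰ m
v = Zαc/n = 5·0.0073·3.0 × 10⁸/4 = 2.7 × 10⁶ m/s
T = 2πr/v = 3.9 × 10⁻¹⁶ s = 0.39 fs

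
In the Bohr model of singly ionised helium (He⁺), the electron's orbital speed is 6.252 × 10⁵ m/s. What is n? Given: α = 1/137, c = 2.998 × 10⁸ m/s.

7

v_n = Zαc/n ⇒ n = Zαc/v = 2 × 0.007299 × 2.998 × 10⁸ / 6.252 × 10⁵ ≈ 7.00
n = 7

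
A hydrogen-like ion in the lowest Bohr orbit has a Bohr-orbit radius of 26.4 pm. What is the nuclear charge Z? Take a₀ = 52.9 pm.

2

r_n = n²a₀/Z ⇒ Z = n²a₀/r = 1² × 52.9 / 26.4 ≈ 2.00
Z = 2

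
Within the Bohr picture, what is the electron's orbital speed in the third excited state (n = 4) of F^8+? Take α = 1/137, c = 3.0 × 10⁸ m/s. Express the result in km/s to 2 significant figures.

v_n = Zαc/n = 9 × 0.0073 × 3.0 × 10⁸ / 4
    = 4900 km/s

4900 km/s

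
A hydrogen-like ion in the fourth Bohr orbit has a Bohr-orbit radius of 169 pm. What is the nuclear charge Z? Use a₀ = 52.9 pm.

5

r_n = n²a₀/Z ⇒ Z = n²a₀/r = 4² × 52.9 / 169 ≈ 5.01
Z = 5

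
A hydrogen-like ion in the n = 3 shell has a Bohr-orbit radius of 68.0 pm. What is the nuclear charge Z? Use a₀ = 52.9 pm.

7

r_n = n²a₀/Z ⇒ Z = n²a₀/r = 3² × 52.9 / 68.0 ≈ 7.00
Z = 7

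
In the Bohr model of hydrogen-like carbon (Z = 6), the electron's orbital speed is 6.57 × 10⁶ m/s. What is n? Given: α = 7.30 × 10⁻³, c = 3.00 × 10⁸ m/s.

v_n = Zαc/n ⇒ n = Zαc/v = 6 × 0.00730 × 3.00 × 10⁸ / 6.57 × 10⁶ ≈ 2.00
n = 2

2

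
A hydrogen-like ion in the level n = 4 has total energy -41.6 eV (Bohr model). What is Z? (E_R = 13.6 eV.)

7

E_n = −E_R Z²/n² ⇒ Z² = −E_n n²/E_R = 41.6 × 4² / 13.6 ≈ 48.94
Z = 7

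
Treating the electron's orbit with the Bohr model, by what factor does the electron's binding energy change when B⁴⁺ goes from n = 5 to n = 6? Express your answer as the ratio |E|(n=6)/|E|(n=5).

25/36

|E| ∝ Z^2 · n^-2; with Z fixed, |E| ∝ n^-2.
|E|(n=6)/|E|(n=5) = (6/5)^-2 = 25/36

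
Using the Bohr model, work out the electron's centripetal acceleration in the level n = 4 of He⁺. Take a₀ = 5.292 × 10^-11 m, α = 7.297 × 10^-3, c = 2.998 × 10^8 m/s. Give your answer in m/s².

r = n²a₀/Z = 4.234 × 10^-10 m, v = Zαc/n = 1.094 × 10^6 m/s
a = v²/r = (1.094 × 10^6)² / 4.234 × 10^-10 = 2.826 × 10^21 m/s²

2.826 × 10^21 m/s²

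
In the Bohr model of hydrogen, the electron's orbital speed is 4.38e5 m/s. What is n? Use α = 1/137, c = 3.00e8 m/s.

v_n = Zαc/n ⇒ n = Zαc/v = 1 × 0.00730 × 3.00e8 / 4.38e5 ≈ 5.00
n = 5

5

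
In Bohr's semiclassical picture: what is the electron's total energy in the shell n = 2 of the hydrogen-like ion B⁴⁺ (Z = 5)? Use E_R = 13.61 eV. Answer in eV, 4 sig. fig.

E_n = −E_R·Z²/n² = −13.61 × 5²/2² = -85.06 eV

-85.06 eV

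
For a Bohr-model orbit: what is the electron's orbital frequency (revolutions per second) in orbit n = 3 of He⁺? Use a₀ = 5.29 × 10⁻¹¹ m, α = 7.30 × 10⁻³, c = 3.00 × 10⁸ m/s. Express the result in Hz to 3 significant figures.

r = n²a₀/Z = 2.38 × 10⁻¹⁰ m, v = Zαc/n = 1.46 × 10⁶ m/s
f = v/(2πr) = 9.76 × 10¹⁴ Hz

9.76 × 10¹⁴ Hz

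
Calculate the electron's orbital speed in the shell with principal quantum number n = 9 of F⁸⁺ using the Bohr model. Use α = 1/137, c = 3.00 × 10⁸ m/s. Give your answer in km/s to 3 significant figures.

v_n = Zαc/n = 9 × 0.00730 × 3.00 × 10⁸ / 9
    = 2190 km/s

2190 km/s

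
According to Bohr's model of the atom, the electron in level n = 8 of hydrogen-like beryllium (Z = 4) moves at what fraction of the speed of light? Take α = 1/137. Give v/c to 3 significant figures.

0.00365

v_n = Zαc/n, so v/c = Zα/n = 4 × 0.00730 / 8 = 0.00365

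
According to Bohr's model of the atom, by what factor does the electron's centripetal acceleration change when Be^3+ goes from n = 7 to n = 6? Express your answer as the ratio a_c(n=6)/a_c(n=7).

a_c ∝ Z^3 · n^-4; with Z fixed, a_c ∝ n^-4.
a_c(n=6)/a_c(n=7) = (6/7)^-4 = 2401/1296

2401/1296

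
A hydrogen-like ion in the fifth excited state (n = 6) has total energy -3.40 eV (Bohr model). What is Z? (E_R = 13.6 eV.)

E_n = −E_R Z²/n² ⇒ Z² = −E_n n²/E_R = 3.40 × 6² / 13.6 ≈ 9.00
Z = 3

3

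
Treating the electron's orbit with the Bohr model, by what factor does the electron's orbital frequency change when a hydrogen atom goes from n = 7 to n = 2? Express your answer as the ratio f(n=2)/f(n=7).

343/8

f ∝ Z^2 · n^-3; with Z fixed, f ∝ n^-3.
f(n=2)/f(n=7) = (2/7)^-3 = 343/8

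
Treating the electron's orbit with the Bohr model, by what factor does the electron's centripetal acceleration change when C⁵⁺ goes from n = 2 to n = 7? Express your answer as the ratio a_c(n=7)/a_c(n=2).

16/2401

a_c ∝ Z^3 · n^-4; with Z fixed, a_c ∝ n^-4.
a_c(n=7)/a_c(n=2) = (7/2)^-4 = 16/2401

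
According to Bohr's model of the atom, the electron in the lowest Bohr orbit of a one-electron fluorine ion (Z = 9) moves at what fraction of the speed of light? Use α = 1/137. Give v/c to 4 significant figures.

0.06569

v_n = Zαc/n, so v/c = Zα/n = 9 × 0.007299 / 1 = 0.06569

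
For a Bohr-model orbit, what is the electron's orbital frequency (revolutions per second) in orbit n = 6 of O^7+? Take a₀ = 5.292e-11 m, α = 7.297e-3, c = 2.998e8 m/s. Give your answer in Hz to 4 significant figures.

1.949e15 Hz

r = n²a₀/Z = 2.381e-10 m, v = Zαc/n = 2.917e6 m/s
f = v/(2πr) = 1.949e15 Hz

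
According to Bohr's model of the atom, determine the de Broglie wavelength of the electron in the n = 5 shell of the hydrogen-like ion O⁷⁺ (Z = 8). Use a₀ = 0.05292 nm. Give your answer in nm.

The Bohr quantisation condition is nλ = 2πr_n.
r_n = n²a₀/Z = 0.1654 nm
λ = 2πr_n/n = 2π·0.1654/5 = 0.2078 nm

0.2078 nm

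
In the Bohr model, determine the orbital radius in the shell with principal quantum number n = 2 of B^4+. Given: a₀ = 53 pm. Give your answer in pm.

42 pm

r_n = n²a₀/Z = 2² × 53 / 5
    = 4 × 53 / 5 = 42 pm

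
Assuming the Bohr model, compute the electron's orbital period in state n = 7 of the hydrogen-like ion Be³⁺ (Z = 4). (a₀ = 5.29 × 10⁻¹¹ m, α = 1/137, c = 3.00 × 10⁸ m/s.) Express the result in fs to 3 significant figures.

3.25 fs

r = n²a₀/Z = 7²·5.29 × 10⁻¹¹/4 = 6.48 × 10⁻¹⁰ m
v = Zαc/n = 4·0.00730·3.00 × 10⁸/7 = 1.25 × 10⁶ m/s
T = 2πr/v = 3.25 × 10⁻¹⁵ s = 3.25 fs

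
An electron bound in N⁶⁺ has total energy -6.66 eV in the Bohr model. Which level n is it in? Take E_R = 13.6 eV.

10

E_n = −E_R Z²/n² ⇒ n² = E_R Z²/(−E_n) = 13.6 × 7² / 6.66 ≈ 100.06
n = 10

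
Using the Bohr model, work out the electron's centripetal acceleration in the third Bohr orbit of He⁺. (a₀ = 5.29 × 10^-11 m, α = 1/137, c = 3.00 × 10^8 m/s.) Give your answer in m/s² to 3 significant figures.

r = n²a₀/Z = 2.38 × 10^-10 m, v = Zαc/n = 1.46 × 10^6 m/s
a = v²/r = (1.46 × 10^6)² / 2.38 × 10^-10 = 8.95 × 10^21 m/s²

8.95 × 10^21 m/s²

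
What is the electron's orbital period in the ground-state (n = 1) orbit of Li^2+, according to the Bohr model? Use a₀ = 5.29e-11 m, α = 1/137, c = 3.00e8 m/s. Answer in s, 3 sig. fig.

1.69e-17 s

r = n²a₀/Z = 1²·5.29e-11/3 = 1.76e-11 m
v = Zαc/n = 3·0.00730·3.00e8/1 = 6.57e6 m/s
T = 2πr/v = 1.69e-17 s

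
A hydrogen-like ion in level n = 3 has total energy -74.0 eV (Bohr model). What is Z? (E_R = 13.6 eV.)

7

E_n = −E_R Z²/n² ⇒ Z² = −E_n n²/E_R = 74.0 × 3² / 13.6 ≈ 48.97
Z = 7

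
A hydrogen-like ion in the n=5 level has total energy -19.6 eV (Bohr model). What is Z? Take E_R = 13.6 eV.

E_n = −E_R Z²/n² ⇒ Z² = −E_n n²/E_R = 19.6 × 5² / 13.6 ≈ 36.03
Z = 6

6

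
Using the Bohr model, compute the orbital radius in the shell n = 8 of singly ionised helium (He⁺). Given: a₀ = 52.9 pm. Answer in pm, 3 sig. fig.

1690 pm

r_n = n²a₀/Z = 8² × 52.9 / 2
    = 64 × 52.9 / 2 = 1690 pm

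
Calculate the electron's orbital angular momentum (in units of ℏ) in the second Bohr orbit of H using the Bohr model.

L_n = nℏ, so L/ℏ = n = 2.

2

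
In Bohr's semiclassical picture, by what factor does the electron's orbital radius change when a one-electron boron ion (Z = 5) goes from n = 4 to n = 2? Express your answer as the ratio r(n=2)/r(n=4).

1/4

r ∝ Z^-1 · n^2; with Z fixed, r ∝ n^2.
r(n=2)/r(n=4) = (2/4)^2 = 1/4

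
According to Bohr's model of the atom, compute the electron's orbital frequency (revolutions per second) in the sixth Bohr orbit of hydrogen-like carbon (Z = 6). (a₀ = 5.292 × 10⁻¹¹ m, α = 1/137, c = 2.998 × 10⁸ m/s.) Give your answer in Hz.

r = n²a₀/Z = 3.175 × 10⁻¹⁰ m, v = Zαc/n = 2.188 × 10⁶ m/s
f = v/(2πr) = 1.097 × 10¹⁵ Hz

1.097 × 10¹⁵ Hz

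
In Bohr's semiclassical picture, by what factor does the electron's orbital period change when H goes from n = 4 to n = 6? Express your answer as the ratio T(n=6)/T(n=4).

T ∝ Z^-2 · n^3; with Z fixed, T ∝ n^3.
T(n=6)/T(n=4) = (6/4)^3 = 27/8

27/8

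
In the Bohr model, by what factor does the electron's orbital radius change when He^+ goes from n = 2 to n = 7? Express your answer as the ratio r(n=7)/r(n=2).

49/4

r ∝ Z^-1 · n^2; with Z fixed, r ∝ n^2.
r(n=7)/r(n=2) = (7/2)^2 = 49/4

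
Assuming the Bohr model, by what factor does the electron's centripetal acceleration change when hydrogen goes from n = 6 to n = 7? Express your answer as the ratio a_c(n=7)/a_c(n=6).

a_c ∝ Z^3 · n^-4; with Z fixed, a_c ∝ n^-4.
a_c(n=7)/a_c(n=6) = (7/6)^-4 = 1296/2401

1296/2401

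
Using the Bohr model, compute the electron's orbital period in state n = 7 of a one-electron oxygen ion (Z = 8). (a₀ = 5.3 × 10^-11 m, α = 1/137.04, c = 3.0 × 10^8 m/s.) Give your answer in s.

8.2 × 10^-16 s

r = n²a₀/Z = 7²·5.3 × 10^-11/8 = 3.2 × 10^-10 m
v = Zαc/n = 8·0.0073·3.0 × 10^8/7 = 2.5 × 10^6 m/s
T = 2πr/v = 8.2 × 10^-16 s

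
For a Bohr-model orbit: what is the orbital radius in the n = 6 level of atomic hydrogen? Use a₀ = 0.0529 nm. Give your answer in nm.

r_n = n²a₀/Z = 6² × 0.0529 / 1
    = 36 × 0.0529 / 1 = 1.90 nm

1.90 nm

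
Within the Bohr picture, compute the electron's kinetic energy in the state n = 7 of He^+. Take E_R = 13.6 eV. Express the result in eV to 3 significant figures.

For a Coulomb orbit the virial theorem gives K = −E_n.
E_n = −E_R·Z²/n², so K = E_R·Z²/n² = 13.6 × 2²/7² = 1.11 eV

1.11 eV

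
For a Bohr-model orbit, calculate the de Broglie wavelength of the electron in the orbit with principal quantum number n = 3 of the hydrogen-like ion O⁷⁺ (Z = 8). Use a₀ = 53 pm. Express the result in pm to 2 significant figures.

120 pm

The Bohr quantisation condition is nλ = 2πr_n.
r_n = n²a₀/Z = 60 pm
λ = 2πr_n/n = 2π·60/3 = 120 pm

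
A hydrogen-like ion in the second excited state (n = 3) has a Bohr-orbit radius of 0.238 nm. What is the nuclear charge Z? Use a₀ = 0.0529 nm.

2

r_n = n²a₀/Z ⇒ Z = n²a₀/r = 3² × 0.0529 / 0.238 ≈ 2.00
Z = 2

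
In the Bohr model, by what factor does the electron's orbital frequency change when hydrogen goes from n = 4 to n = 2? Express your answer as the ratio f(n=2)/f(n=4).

f ∝ Z^2 · n^-3; with Z fixed, f ∝ n^-3.
f(n=2)/f(n=4) = (2/4)^-3 = 8

8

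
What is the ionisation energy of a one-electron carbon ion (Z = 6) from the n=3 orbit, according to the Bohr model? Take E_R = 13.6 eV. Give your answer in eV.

E_n = −E_R·Z²/n² = −13.6 × 6²/3² eV = -54.4 eV
Ionisation energy = −E_n = 54.4 eV

54.4 eV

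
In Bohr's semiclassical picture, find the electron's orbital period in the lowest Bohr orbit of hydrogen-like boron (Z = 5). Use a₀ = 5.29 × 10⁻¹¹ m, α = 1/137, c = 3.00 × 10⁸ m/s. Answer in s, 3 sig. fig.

6.07 × 10⁻¹⁸ s

r = n²a₀/Z = 1²·5.29 × 10⁻¹¹/5 = 1.06 × 10⁻¹¹ m
v = Zαc/n = 5·0.00730·3.00 × 10⁸/1 = 1.09 × 10⁷ m/s
T = 2πr/v = 6.07 × 10⁻¹⁸ s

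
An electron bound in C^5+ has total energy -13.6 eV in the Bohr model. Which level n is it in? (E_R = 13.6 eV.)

E_n = −E_R Z²/n² ⇒ n² = E_R Z²/(−E_n) = 13.6 × 6² / 13.6 ≈ 36.00
n = 6

6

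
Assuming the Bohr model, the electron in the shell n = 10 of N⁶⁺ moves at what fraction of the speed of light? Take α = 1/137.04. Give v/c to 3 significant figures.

v_n = Zαc/n, so v/c = Zα/n = 7 × 0.00730 / 10 = 0.00511

0.00511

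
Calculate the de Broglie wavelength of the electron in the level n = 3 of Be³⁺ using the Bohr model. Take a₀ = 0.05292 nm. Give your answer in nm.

The Bohr quantisation condition is nλ = 2πr_n.
r_n = n²a₀/Z = 0.1191 nm
λ = 2πr_n/n = 2π·0.1191/3 = 0.2494 nm

0.2494 nm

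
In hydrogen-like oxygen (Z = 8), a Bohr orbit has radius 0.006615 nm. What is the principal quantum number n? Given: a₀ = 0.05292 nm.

1

r_n = n²a₀/Z ⇒ n² = rZ/a₀ = 0.006615 × 8 / 0.05292 ≈ 1.00
n = 1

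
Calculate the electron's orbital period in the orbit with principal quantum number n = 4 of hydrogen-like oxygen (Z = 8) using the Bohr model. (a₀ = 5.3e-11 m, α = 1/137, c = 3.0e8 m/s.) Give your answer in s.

r = n²a₀/Z = 4²·5.3e-11/8 = 1.1e-10 m
v = Zαc/n = 8·0.0073·3.0e8/4 = 4.4e6 m/s
T = 2πr/v = 1.5e-16 s

1.5e-16 s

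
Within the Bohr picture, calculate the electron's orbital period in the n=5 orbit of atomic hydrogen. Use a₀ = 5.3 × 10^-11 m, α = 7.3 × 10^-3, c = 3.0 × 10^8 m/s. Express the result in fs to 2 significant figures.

19 fs

r = n²a₀/Z = 5²·5.3 × 10^-11/1 = 1.3 × 10^-9 m
v = Zαc/n = 1·0.0073·3.0 × 10^8/5 = 4.4 × 10^5 m/s
T = 2πr/v = 1.9 × 10^-14 s = 19 fs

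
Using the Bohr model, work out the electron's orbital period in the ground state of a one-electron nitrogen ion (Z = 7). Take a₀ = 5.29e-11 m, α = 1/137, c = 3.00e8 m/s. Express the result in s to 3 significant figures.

3.10e-18 s

r = n²a₀/Z = 1²·5.29e-11/7 = 7.56e-12 m
v = Zαc/n = 7·0.00730·3.00e8/1 = 1.53e7 m/s
T = 2πr/v = 3.10e-18 s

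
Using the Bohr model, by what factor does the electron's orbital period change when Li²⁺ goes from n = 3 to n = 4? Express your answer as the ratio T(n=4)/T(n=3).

64/27

T ∝ Z^-2 · n^3; with Z fixed, T ∝ n^3.
T(n=4)/T(n=3) = (4/3)^3 = 64/27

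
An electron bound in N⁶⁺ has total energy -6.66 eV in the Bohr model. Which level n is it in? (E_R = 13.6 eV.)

E_n = −E_R Z²/n² ⇒ n² = E_R Z²/(−E_n) = 13.6 × 7² / 6.66 ≈ 100.06
n = 10

10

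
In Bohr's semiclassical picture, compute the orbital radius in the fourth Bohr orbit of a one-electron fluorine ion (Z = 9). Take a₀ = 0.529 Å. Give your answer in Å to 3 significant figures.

0.940 Å

r_n = n²a₀/Z = 4² × 0.529 / 9
    = 16 × 0.529 / 9 = 0.940 Å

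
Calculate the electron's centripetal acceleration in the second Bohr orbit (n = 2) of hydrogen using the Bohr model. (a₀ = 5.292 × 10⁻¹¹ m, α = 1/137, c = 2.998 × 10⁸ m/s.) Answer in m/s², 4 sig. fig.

r = n²a₀/Z = 2.117 × 10⁻¹⁰ m, v = Zαc/n = 1.094 × 10⁶ m/s
a = v²/r = (1.094 × 10⁶)² / 2.117 × 10⁻¹⁰ = 5.656 × 10²¹ m/s²

5.656 × 10²¹ m/s²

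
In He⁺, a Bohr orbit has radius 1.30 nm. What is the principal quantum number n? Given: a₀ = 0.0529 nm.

7

r_n = n²a₀/Z ⇒ n² = rZ/a₀ = 1.30 × 2 / 0.0529 ≈ 49.15
n = 7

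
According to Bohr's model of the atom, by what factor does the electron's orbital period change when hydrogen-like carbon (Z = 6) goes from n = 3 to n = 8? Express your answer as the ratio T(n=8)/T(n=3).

512/27

T ∝ Z^-2 · n^3; with Z fixed, T ∝ n^3.
T(n=8)/T(n=3) = (8/3)^3 = 512/27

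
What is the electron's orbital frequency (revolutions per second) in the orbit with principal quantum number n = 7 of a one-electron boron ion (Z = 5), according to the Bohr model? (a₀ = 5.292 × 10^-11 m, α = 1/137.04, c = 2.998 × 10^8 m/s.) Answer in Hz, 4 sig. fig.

r = n²a₀/Z = 5.186 × 10^-10 m, v = Zαc/n = 1.563 × 10^6 m/s
f = v/(2πr) = 4.795 × 10^14 Hz

4.795 × 10^14 Hz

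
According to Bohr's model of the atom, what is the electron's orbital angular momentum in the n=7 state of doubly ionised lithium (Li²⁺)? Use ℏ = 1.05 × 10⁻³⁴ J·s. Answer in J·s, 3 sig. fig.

7.35 × 10⁻³⁴ J·s

L_n = nℏ = 7 × 1.05 × 10⁻³⁴ = 7.35 × 10⁻³⁴ J·s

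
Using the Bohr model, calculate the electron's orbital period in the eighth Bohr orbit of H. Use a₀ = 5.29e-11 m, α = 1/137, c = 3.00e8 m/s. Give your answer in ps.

r = n²a₀/Z = 8²·5.29e-11/1 = 3.39e-9 m
v = Zαc/n = 1·0.00730·3.00e8/8 = 2.74e5 m/s
T = 2πr/v = 7.77e-14 s = 0.0777 ps

0.0777 ps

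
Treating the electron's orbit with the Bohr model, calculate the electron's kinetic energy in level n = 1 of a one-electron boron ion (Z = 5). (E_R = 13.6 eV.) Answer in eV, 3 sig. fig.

For a Coulomb orbit the virial theorem gives K = −E_n.
E_n = −E_R·Z²/n², so K = E_R·Z²/n² = 13.6 × 5²/1² = 340 eV

340 eV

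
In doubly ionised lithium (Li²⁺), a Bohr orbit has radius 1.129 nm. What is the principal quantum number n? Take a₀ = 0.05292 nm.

8

r_n = n²a₀/Z ⇒ n² = rZ/a₀ = 1.129 × 3 / 0.05292 ≈ 64.00
n = 8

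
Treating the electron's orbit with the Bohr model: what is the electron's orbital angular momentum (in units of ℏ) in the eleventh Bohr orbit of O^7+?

11

L_n = nℏ, so L/ℏ = n = 11.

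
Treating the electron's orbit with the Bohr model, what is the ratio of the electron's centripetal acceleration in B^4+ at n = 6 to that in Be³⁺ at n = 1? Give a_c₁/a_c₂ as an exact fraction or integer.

a_c ∝ Z^3 · n^-4
a_c₁/a_c₂ = (5/4)^3 · (6/1)^-4 = 125/82944

125/82944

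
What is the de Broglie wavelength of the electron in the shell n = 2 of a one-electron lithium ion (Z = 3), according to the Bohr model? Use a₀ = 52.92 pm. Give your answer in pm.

221.7 pm

The Bohr quantisation condition is nλ = 2πr_n.
r_n = n²a₀/Z = 70.56 pm
λ = 2πr_n/n = 2π·70.56/2 = 221.7 pm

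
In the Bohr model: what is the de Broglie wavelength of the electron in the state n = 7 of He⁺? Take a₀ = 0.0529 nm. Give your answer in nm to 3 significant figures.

1.16 nm

The Bohr quantisation condition is nλ = 2πr_n.
r_n = n²a₀/Z = 1.30 nm
λ = 2πr_n/n = 2π·1.30/7 = 1.16 nm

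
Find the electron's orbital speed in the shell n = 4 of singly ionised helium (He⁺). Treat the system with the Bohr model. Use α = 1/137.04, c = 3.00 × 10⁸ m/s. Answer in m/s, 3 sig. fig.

v_n = Zαc/n = 2 × 0.00730 × 3.00 × 10⁸ / 4
    = 1.09 × 10⁶ m/s

1.09 × 10⁶ m/s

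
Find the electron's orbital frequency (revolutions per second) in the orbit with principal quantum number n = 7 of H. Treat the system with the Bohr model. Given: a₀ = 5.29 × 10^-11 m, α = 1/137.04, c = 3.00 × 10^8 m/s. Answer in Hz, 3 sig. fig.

1.92 × 10^13 Hz

r = n²a₀/Z = 2.59 × 10^-9 m, v = Zαc/n = 3.13 × 10^5 m/s
f = v/(2πr) = 1.92 × 10^13 Hz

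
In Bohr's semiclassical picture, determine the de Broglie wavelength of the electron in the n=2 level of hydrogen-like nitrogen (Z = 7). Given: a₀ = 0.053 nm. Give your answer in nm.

The Bohr quantisation condition is nλ = 2πr_n.
r_n = n²a₀/Z = 0.030 nm
λ = 2πr_n/n = 2π·0.030/2 = 0.095 nm

0.095 nm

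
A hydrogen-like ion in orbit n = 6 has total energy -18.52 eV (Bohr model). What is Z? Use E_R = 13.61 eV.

7

E_n = −E_R Z²/n² ⇒ Z² = −E_n n²/E_R = 18.52 × 6² / 13.61 ≈ 48.99
Z = 7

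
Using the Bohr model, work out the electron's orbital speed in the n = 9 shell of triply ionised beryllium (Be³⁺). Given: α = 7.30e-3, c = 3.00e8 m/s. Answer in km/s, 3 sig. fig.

v_n = Zαc/n = 4 × 0.00730 × 3.00e8 / 9
    = 973 km/s

973 km/s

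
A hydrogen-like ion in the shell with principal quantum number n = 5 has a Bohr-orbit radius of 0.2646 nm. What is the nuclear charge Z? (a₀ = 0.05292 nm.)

r_n = n²a₀/Z ⇒ Z = n²a₀/r = 5² × 0.05292 / 0.2646 ≈ 5.00
Z = 5

5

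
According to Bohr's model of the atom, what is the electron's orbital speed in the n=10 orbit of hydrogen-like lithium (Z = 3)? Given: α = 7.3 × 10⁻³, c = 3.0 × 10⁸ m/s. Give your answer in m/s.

6.6 × 10⁵ m/s

v_n = Zαc/n = 3 × 0.0073 × 3.0 × 10⁸ / 10
    = 6.6 × 10⁵ m/s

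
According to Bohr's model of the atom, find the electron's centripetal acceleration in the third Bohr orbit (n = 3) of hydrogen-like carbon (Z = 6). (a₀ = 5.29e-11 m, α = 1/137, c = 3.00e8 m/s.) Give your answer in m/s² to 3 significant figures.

2.42e23 m/s²

r = n²a₀/Z = 7.94e-11 m, v = Zαc/n = 4.38e6 m/s
a = v²/r = (4.38e6)² / 7.94e-11 = 2.42e23 m/s²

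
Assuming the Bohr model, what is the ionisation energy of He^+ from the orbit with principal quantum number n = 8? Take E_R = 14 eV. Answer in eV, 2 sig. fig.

E_n = −E_R·Z²/n² = −14 × 2²/8² eV = -0.88 eV
Ionisation energy = −E_n = 0.88 eV

0.88 eV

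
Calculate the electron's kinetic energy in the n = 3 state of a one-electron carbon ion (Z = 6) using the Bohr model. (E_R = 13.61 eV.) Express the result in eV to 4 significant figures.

For a Coulomb orbit the virial theorem gives K = −E_n.
E_n = −E_R·Z²/n², so K = E_R·Z²/n² = 13.61 × 6²/3² = 54.44 eV

54.44 eV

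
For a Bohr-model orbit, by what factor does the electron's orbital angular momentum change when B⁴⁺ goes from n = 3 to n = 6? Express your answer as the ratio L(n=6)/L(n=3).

L = nℏ depends only on n, so L ∝ n.
L(n=6)/L(n=3) = (6/3)^1 = 2

2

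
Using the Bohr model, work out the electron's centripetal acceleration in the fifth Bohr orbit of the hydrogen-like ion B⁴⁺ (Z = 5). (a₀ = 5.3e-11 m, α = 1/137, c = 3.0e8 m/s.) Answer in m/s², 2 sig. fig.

1.8e22 m/s²

r = n²a₀/Z = 2.6e-10 m, v = Zαc/n = 2.2e6 m/s
a = v²/r = (2.2e6)² / 2.6e-10 = 1.8e22 m/s²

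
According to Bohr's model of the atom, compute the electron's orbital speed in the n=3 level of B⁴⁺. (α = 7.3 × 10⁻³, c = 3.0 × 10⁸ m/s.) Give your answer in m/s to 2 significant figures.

3.6 × 10⁶ m/s

v_n = Zαc/n = 5 × 0.0073 × 3.0 × 10⁸ / 3
    = 3.6 × 10⁶ m/s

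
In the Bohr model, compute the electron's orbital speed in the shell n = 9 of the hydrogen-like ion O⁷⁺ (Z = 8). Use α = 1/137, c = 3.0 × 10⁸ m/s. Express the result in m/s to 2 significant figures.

v_n = Zαc/n = 8 × 0.0073 × 3.0 × 10⁸ / 9
    = 1.9 × 10⁶ m/s

1.9 × 10⁶ m/s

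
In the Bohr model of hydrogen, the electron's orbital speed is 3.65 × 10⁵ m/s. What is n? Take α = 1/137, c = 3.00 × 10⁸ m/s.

v_n = Zαc/n ⇒ n = Zαc/v = 1 × 0.00730 × 3.00 × 10⁸ / 3.65 × 10⁵ ≈ 6.00
n = 6

6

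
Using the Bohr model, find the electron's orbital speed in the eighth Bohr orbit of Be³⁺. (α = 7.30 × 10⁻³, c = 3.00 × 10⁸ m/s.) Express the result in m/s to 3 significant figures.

1.09 × 10⁶ m/s

v_n = Zαc/n = 4 × 0.00730 × 3.00 × 10⁸ / 8
    = 1.09 × 10⁶ m/s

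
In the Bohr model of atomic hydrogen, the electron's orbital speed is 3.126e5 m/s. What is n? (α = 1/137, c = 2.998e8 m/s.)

7

v_n = Zαc/n ⇒ n = Zαc/v = 1 × 0.007299 × 2.998e8 / 3.126e5 ≈ 7.00
n = 7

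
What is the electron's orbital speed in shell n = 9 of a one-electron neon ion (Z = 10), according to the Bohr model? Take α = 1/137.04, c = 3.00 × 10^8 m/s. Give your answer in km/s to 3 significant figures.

v_n = Zαc/n = 10 × 0.00730 × 3.00 × 10^8 / 9
    = 2430 km/s

2430 km/s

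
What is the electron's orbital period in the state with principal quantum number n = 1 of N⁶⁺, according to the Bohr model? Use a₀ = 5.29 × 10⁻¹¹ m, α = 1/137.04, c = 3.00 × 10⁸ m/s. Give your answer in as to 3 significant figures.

3.10 as

r = n²a₀/Z = 1²·5.29 × 10⁻¹¹/7 = 7.56 × 10⁻¹² m
v = Zαc/n = 7·0.00730·3.00 × 10⁸/1 = 1.53 × 10⁷ m/s
T = 2πr/v = 3.10 × 10⁻¹⁸ s = 3.10 as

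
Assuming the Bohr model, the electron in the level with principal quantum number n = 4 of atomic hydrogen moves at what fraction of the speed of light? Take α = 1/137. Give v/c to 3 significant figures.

v_n = Zαc/n, so v/c = Zα/n = 1 × 0.00730 / 4 = 0.00182

0.00182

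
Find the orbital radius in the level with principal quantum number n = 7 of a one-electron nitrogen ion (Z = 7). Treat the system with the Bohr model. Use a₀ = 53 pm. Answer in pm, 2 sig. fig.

r_n = n²a₀/Z = 7² × 53 / 7
    = 49 × 53 / 7 = 370 pm

370 pm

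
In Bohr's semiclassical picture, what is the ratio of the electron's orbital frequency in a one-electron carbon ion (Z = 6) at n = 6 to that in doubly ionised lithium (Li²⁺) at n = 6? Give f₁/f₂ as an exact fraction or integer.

4

f ∝ Z^2 · n^-3
f₁/f₂ = (6/3)^2 · (6/6)^-3 = 4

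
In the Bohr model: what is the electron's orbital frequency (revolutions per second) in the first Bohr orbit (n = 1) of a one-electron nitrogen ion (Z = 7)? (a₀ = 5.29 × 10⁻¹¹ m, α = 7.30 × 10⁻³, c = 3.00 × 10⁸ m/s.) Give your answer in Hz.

r = n²a₀/Z = 7.56 × 10⁻¹² m, v = Zαc/n = 1.53 × 10⁷ m/s
f = v/(2πr) = 3.23 × 10¹⁷ Hz

3.23 × 10¹⁷ Hz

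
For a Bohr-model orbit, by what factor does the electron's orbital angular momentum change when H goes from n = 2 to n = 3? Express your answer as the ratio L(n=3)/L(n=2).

3/2

L = nℏ depends only on n, so L ∝ n.
L(n=3)/L(n=2) = (3/2)^1 = 3/2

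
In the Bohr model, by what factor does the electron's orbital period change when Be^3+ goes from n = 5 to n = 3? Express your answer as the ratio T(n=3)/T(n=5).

T ∝ Z^-2 · n^3; with Z fixed, T ∝ n^3.
T(n=3)/T(n=5) = (3/5)^3 = 27/125

27/125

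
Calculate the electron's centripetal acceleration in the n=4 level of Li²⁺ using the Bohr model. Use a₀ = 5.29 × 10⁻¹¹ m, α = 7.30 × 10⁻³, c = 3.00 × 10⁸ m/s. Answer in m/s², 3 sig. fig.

9.56 × 10²¹ m/s²

r = n²a₀/Z = 2.82 × 10⁻¹⁰ m, v = Zαc/n = 1.64 × 10⁶ m/s
a = v²/r = (1.64 × 10⁶)² / 2.82 × 10⁻¹⁰ = 9.56 × 10²¹ m/s²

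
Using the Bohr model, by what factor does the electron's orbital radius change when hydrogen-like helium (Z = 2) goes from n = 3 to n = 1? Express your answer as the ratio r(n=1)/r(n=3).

r ∝ Z^-1 · n^2; with Z fixed, r ∝ n^2.
r(n=1)/r(n=3) = (1/3)^2 = 1/9

1/9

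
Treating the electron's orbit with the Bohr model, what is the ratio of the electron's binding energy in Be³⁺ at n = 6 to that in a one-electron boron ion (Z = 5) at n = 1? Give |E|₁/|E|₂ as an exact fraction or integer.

4/225

|E| ∝ Z^2 · n^-2
|E|₁/|E|₂ = (4/5)^2 · (6/1)^-2 = 4/225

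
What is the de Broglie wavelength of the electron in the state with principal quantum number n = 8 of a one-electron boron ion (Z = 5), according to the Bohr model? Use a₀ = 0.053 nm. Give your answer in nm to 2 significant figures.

0.53 nm

The Bohr quantisation condition is nλ = 2πr_n.
r_n = n²a₀/Z = 0.68 nm
λ = 2πr_n/n = 2π·0.68/8 = 0.53 nm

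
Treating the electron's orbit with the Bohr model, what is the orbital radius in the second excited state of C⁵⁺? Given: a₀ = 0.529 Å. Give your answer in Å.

0.793 Å

r_n = n²a₀/Z = 3² × 0.529 / 6
    = 9 × 0.529 / 6 = 0.793 Å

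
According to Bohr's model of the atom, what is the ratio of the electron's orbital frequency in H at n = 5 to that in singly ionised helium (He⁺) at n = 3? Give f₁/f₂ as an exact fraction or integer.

27/500

f ∝ Z^2 · n^-3
f₁/f₂ = (1/2)^2 · (5/3)^-3 = 27/500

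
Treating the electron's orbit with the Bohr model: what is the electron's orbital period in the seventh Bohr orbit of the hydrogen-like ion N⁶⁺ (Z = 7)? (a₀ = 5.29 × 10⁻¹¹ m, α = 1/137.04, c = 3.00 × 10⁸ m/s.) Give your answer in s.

r = n²a₀/Z = 7²·5.29 × 10⁻¹¹/7 = 3.70 × 10⁻¹⁰ m
v = Zαc/n = 7·0.00730·3.00 × 10⁸/7 = 2.19 × 10⁶ m/s
T = 2πr/v = 1.06 × 10⁻¹⁵ s

1.06 × 10⁻¹⁵ s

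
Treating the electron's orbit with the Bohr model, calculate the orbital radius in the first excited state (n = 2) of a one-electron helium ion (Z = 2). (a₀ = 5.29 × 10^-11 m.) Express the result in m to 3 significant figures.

1.06 × 10^-10 m

r_n = n²a₀/Z = 2² × 5.29 × 10^-11 / 2
    = 4 × 5.29 × 10^-11 / 2 = 1.06 × 10^-10 m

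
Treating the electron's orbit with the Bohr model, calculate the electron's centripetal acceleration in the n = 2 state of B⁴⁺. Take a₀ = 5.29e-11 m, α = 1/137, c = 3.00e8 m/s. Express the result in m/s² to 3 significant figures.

7.08e23 m/s²

r = n²a₀/Z = 4.23e-11 m, v = Zαc/n = 5.47e6 m/s
a = v²/r = (5.47e6)² / 4.23e-11 = 7.08e23 m/s²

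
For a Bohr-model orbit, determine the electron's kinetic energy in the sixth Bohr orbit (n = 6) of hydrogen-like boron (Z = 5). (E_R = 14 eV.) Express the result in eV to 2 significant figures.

9.7 eV

For a Coulomb orbit the virial theorem gives K = −E_n.
E_n = −E_R·Z²/n², so K = E_R·Z²/n² = 14 × 5²/6² = 9.7 eV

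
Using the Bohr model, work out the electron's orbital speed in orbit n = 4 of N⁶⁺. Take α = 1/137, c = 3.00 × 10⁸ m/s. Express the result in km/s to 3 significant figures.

v_n = Zαc/n = 7 × 0.00730 × 3.00 × 10⁸ / 4
    = 3830 km/s

3830 km/s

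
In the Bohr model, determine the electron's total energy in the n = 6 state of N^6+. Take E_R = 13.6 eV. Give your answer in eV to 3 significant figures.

-18.5 eV

E_n = −E_R·Z²/n² = −13.6 × 7²/6² = -18.5 eV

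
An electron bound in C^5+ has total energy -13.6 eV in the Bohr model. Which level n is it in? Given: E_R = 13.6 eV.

E_n = −E_R Z²/n² ⇒ n² = E_R Z²/(−E_n) = 13.6 × 6² / 13.6 ≈ 36.00
n = 6

6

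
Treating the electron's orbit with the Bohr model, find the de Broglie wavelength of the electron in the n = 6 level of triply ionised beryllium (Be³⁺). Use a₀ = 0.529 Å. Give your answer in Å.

The Bohr quantisation condition is nλ = 2πr_n.
r_n = n²a₀/Z = 4.76 Å
λ = 2πr_n/n = 2π·4.76/6 = 4.99 Å

4.99 Å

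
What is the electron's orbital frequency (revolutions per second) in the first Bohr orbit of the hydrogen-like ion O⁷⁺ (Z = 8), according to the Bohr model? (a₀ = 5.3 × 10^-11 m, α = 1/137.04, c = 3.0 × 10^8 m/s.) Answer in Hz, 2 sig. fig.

r = n²a₀/Z = 6.6 × 10^-12 m, v = Zαc/n = 1.8 × 10^7 m/s
f = v/(2πr) = 4.2 × 10^17 Hz

4.2 × 10^17 Hz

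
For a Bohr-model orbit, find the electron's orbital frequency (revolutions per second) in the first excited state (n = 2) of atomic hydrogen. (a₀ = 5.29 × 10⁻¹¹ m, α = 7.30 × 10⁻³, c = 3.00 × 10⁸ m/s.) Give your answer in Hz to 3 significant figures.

8.24 × 10¹⁴ Hz

r = n²a₀/Z = 2.12 × 10⁻¹⁰ m, v = Zαc/n = 1.09 × 10⁶ m/s
f = v/(2πr) = 8.24 × 10¹⁴ Hz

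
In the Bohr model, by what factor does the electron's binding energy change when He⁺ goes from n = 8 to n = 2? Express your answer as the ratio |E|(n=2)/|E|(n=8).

16

|E| ∝ Z^2 · n^-2; with Z fixed, |E| ∝ n^-2.
|E|(n=2)/|E|(n=8) = (2/8)^-2 = 16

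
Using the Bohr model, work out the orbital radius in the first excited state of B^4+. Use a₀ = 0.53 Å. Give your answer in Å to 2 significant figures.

0.42 Å

r_n = n²a₀/Z = 2² × 0.53 / 5
    = 4 × 0.53 / 5 = 0.42 Å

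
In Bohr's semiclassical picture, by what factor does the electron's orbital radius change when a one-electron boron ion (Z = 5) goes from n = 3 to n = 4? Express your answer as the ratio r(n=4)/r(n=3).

16/9

r ∝ Z^-1 · n^2; with Z fixed, r ∝ n^2.
r(n=4)/r(n=3) = (4/3)^2 = 16/9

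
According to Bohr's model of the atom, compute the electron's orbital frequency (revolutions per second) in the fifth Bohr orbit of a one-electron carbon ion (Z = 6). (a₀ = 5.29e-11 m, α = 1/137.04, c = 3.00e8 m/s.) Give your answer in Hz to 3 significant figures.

r = n²a₀/Z = 2.20e-10 m, v = Zαc/n = 2.63e6 m/s
f = v/(2πr) = 1.90e15 Hz

1.90e15 Hz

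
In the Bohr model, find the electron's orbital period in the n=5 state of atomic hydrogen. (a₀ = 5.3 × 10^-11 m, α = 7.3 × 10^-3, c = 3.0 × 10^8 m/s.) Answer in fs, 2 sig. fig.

r = n²a₀/Z = 5²·5.3 × 10^-11/1 = 1.3 × 10^-9 m
v = Zαc/n = 1·0.0073·3.0 × 10^8/5 = 4.4 × 10^5 m/s
T = 2πr/v = 1.9 × 10^-14 s = 19 fs

19 fs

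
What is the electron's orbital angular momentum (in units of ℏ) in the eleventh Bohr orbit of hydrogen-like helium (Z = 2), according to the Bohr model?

11

L_n = nℏ, so L/ℏ = n = 11.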